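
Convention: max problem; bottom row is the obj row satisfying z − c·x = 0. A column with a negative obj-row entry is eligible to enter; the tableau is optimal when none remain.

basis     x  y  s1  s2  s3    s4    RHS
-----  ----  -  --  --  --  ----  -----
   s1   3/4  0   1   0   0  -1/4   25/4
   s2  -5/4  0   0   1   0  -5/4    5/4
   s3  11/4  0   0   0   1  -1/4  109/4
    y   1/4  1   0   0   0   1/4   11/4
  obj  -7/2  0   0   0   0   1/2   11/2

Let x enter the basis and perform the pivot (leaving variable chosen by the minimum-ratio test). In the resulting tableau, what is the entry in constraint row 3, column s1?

-11/3

Ratio test on column x — row 1: (25/4)/(3/4) = 25/3; row 2: entry -5/4 ≤ 0; row 3: (109/4)/(11/4) = 109/11; row 4: (11/4)/(1/4) = 11. Minimum is 25/3 at row 1 (s1 leaves); pivot element 3/4.
Divide row 1 by 3/4; eliminate column x from the other rows.
Row 3 update in column s1: 0 − (11/4)·(4/3) = -11/3.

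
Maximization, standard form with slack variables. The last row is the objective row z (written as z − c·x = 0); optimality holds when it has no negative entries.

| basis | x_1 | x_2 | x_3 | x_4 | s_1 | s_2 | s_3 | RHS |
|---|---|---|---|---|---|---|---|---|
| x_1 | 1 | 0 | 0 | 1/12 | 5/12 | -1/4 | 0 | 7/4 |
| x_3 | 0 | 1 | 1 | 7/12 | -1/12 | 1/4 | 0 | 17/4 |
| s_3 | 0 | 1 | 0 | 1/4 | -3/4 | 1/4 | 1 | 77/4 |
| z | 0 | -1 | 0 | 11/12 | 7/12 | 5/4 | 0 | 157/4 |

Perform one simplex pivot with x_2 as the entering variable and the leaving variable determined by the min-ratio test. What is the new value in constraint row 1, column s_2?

Ratio test on column x_2 — row 1: entry 0 ≤ 0; row 2: (17/4)/1 = 17/4; row 3: (77/4)/1 = 77/4. Minimum is 17/4 at row 2 (x_3 leaves); pivot element 1.
Divide row 2 by 1; eliminate column x_2 from the other rows.
Row 1 update in column s_2: -1/4 − 0·(1/4) = -1/4.

-1/4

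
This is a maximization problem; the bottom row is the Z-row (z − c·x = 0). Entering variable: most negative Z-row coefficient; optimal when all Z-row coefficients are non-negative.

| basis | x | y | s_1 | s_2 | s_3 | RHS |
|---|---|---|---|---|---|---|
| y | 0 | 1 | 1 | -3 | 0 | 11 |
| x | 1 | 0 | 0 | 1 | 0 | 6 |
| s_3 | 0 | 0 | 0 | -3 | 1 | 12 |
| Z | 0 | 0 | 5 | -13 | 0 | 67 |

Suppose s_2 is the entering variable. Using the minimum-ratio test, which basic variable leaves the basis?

x

Column s_2 entries and ratios — y: -3 ≤ 0, skip; x: 6/1 = 6; s_3: -3 ≤ 0, skip.
Smallest ratio is 6 in the row of x, so x leaves.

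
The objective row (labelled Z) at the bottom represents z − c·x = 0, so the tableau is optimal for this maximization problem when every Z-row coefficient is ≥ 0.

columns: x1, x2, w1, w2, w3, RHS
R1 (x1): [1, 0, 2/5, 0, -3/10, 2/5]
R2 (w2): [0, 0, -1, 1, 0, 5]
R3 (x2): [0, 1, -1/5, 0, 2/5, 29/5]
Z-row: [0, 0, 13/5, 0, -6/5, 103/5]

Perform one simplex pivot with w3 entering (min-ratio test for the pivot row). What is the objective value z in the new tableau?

Ratio test on column w3 — row 1: entry -3/10 ≤ 0; row 2: entry 0 ≤ 0; row 3: (29/5)/(2/5) = 29/2. Minimum is 29/2 at row 3 (x2 leaves); pivot element 2/5.
Pivot on row 3; the Z-row RHS becomes 103/5 − (-6/5)·(29/2) = 38.

38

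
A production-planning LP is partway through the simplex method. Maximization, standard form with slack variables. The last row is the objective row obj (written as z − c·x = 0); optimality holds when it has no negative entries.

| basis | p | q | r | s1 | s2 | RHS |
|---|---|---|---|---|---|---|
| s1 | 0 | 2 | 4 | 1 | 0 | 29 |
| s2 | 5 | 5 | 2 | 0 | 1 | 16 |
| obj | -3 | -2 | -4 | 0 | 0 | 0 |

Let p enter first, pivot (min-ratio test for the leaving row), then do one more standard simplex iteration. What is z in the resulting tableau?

299/10

Ratio test on column p — row 1: entry 0 ≤ 0; row 2: 16/5 = 16/5. Minimum is 16/5 at row 2 (s2 leaves); pivot element 5.
Pivot on row 2; the obj-row RHS becomes 0 − (-3)·(16/5) = 48/5.
Next entering variable (most negative obj-row entry -14/5): r.
Ratio test on column r — row 1: 29/4 = 29/4; row 2: (16/5)/(2/5) = 8. Minimum is 29/4 at row 1 (s1 leaves); pivot element 4.
After the second pivot the obj-row RHS is 48/5 − (-14/5)·(29/4) = 299/10.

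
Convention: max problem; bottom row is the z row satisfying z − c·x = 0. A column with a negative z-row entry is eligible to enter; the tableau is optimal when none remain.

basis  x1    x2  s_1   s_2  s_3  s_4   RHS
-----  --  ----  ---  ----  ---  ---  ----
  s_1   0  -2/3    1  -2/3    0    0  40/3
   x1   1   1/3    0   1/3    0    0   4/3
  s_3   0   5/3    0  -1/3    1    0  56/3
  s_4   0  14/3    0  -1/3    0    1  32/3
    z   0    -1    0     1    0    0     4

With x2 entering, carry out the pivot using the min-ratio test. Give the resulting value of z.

44/7

Ratio test on column x2 — row 1: entry -2/3 ≤ 0; row 2: (4/3)/(1/3) = 4; row 3: (56/3)/(5/3) = 56/5; row 4: (32/3)/(14/3) = 16/7. Minimum is 16/7 at row 4 (s_4 leaves); pivot element 14/3.
Pivot on row 4; the z-row RHS becomes 4 − (-1)·(16/7) = 44/7.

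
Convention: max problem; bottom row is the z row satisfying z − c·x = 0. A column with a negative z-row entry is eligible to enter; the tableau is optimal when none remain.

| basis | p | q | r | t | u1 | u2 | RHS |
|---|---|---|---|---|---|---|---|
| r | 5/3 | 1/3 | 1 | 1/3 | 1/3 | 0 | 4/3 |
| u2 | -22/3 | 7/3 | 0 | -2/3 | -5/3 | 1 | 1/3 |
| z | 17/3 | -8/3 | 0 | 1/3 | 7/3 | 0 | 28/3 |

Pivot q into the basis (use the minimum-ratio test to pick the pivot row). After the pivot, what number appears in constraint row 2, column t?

-2/7

Ratio test on column q — row 1: (4/3)/(1/3) = 4; row 2: (1/3)/(7/3) = 1/7. Minimum is 1/7 at row 2 (u2 leaves); pivot element 7/3.
Divide row 2 by 7/3; eliminate column q from the other rows.
In the new row 2, the t entry is the old entry divided by the pivot: (-2/3)/(7/3) = -2/7.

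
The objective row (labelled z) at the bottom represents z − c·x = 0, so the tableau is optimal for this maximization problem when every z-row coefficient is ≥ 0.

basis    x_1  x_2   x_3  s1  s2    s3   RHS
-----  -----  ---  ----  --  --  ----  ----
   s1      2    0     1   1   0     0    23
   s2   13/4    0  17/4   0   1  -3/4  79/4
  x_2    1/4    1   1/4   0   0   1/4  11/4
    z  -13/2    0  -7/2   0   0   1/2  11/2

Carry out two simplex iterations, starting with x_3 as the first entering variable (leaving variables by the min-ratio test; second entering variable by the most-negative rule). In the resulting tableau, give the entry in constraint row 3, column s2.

Ratio test on column x_3 — row 1: 23/1 = 23; row 2: (79/4)/(17/4) = 79/17; row 3: (11/4)/(1/4) = 11. Minimum is 79/17 at row 2 (s2 leaves); pivot element 17/4.
Divide row 2 by 17/4; eliminate column x_3 from the other rows.
Second iteration: most negative z-row entry is -65/17 in column x_1, so x_1 enters.
Ratio test on column x_1 — row 1: (312/17)/(21/17) = 104/7; row 2: (79/17)/(13/17) = 79/13; row 3: (27/17)/(1/17) = 27. Minimum is 79/13 at row 2 (x_3 leaves); pivot element 13/17.
Divide row 2 by 13/17; eliminate column x_1 from the other rows.
After both pivots, the entry at constraint row 3, column s2 is -1/13.

-1/13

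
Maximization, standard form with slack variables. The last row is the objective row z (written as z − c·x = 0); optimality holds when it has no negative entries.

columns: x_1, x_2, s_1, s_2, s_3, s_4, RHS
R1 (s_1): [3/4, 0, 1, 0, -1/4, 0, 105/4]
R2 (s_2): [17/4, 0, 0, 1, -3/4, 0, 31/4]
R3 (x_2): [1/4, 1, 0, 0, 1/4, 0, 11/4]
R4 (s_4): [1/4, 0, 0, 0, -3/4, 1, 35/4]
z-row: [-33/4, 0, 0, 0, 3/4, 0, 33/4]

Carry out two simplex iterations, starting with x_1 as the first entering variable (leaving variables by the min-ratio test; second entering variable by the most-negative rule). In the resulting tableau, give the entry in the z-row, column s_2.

Ratio test on column x_1 — row 1: (105/4)/(3/4) = 35; row 2: (31/4)/(17/4) = 31/17; row 3: (11/4)/(1/4) = 11; row 4: (35/4)/(1/4) = 35. Minimum is 31/17 at row 2 (s_2 leaves); pivot element 17/4.
Divide row 2 by 17/4; eliminate column x_1 from the other rows.
Second iteration: most negative z-row entry is -12/17 in column s_3, so s_3 enters.
Ratio test on column s_3 — row 1: entry -2/17 ≤ 0; row 2: entry -3/17 ≤ 0; row 3: (39/17)/(5/17) = 39/5; row 4: entry -12/17 ≤ 0. Minimum is 39/5 at row 3 (x_2 leaves); pivot element 5/17.
Divide row 3 by 5/17; eliminate column s_3 from the other rows.
After both pivots, the entry at the z-row, column s_2 is 9/5.

9/5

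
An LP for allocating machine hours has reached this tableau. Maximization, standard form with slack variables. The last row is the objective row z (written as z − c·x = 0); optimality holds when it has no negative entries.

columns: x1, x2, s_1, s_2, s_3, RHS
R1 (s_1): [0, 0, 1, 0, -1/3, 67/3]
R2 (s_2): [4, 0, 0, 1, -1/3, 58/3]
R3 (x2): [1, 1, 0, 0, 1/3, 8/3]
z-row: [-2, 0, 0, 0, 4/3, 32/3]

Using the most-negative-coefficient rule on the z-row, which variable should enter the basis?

x1

Negative z-row entries: x1: -2.
The most negative is -2 in column x1, so x1 enters.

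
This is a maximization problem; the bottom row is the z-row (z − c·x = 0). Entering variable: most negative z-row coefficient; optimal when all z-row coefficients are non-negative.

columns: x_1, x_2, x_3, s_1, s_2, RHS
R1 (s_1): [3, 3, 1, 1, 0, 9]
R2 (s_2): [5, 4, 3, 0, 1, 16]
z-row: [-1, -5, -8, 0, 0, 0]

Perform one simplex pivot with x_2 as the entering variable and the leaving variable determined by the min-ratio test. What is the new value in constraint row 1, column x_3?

Ratio test on column x_2 — row 1: 9/3 = 3; row 2: 16/4 = 4. Minimum is 3 at row 1 (s_1 leaves); pivot element 3.
Divide row 1 by 3; eliminate column x_2 from the other rows.
In the new row 1, the x_3 entry is the old entry divided by the pivot: 1/3 = 1/3.

1/3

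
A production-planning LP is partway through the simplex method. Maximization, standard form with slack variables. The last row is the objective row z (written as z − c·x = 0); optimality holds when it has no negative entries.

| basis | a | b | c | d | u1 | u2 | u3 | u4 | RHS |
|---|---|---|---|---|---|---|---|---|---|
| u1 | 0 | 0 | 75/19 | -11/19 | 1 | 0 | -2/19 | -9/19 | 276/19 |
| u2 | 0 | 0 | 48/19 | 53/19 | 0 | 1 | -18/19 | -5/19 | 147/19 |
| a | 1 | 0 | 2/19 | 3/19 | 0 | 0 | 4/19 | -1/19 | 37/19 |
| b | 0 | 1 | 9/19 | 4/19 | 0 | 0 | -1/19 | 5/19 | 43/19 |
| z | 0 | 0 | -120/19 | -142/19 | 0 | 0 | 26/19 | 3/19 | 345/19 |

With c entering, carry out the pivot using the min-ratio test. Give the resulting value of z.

Ratio test on column c — row 1: (276/19)/(75/19) = 92/25; row 2: (147/19)/(48/19) = 49/16; row 3: (37/19)/(2/19) = 37/2; row 4: (43/19)/(9/19) = 43/9. Minimum is 49/16 at row 2 (u2 leaves); pivot element 48/19.
Pivot on row 2; the z-row RHS becomes 345/19 − (-120/19)·(49/16) = 75/2.

75/2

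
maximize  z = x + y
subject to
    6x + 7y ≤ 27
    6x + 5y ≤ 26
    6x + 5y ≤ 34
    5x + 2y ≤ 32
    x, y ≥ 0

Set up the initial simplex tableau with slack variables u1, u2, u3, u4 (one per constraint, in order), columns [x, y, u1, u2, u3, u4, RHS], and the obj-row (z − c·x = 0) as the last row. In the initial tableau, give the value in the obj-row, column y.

-1

The obj-row carries the negated objective coefficients: the y entry is -1.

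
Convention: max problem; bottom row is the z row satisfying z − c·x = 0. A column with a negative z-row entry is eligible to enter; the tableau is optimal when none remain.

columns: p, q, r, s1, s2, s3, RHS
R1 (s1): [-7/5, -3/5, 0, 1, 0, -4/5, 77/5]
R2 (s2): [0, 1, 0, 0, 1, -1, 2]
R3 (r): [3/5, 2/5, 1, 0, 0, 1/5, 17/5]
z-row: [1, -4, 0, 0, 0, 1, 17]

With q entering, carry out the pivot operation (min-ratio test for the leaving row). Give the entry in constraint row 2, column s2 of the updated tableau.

1

Ratio test on column q — row 1: entry -3/5 ≤ 0; row 2: 2/1 = 2; row 3: (17/5)/(2/5) = 17/2. Minimum is 2 at row 2 (s2 leaves); pivot element 1.
Divide row 2 by 1; eliminate column q from the other rows.
In the new row 2, the s2 entry is the old entry divided by the pivot: 1/1 = 1.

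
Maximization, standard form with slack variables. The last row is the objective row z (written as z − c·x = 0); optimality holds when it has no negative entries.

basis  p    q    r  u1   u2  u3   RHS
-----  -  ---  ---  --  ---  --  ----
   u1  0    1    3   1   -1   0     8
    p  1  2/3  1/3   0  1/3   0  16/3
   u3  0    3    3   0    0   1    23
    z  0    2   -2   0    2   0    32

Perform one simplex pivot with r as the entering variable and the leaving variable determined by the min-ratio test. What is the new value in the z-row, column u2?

Ratio test on column r — row 1: 8/3 = 8/3; row 2: (16/3)/(1/3) = 16; row 3: 23/3 = 23/3. Minimum is 8/3 at row 1 (u1 leaves); pivot element 3.
Divide row 1 by 3; eliminate column r from the other rows.
z-row update in column u2: 2 − (-2)·(-1/3) = 4/3.

4/3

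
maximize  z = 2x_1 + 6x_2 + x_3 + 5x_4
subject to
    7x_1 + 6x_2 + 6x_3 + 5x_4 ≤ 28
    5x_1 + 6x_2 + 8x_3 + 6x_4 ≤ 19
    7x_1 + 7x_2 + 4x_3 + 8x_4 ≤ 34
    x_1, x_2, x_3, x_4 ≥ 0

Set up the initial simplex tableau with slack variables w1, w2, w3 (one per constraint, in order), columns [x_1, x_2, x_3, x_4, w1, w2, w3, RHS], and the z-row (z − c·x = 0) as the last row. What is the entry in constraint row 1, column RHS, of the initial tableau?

The RHS of constraint 1 is b_1 = 28.

28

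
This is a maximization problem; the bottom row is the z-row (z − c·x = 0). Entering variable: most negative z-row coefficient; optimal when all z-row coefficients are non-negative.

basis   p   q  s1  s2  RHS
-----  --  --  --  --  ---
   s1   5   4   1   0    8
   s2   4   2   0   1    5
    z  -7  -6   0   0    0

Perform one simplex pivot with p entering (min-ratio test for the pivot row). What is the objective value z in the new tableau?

Ratio test on column p — row 1: 8/5 = 8/5; row 2: 5/4 = 5/4. Minimum is 5/4 at row 2 (s2 leaves); pivot element 4.
Pivot on row 2; the z-row RHS becomes 0 − (-7)·(5/4) = 35/4.

35/4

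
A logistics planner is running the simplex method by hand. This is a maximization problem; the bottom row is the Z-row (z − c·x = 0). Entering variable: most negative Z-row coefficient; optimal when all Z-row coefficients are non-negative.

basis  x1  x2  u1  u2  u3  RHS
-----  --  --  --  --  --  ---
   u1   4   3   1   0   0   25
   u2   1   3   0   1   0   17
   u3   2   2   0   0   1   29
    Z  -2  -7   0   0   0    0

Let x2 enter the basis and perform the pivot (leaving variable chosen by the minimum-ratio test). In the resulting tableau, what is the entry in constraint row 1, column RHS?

Ratio test on column x2 — row 1: 25/3 = 25/3; row 2: 17/3 = 17/3; row 3: 29/2 = 29/2. Minimum is 17/3 at row 2 (u2 leaves); pivot element 3.
Divide row 2 by 3; eliminate column x2 from the other rows.
Row 1 update in column RHS: 25 − 3·(17/3) = 8.

8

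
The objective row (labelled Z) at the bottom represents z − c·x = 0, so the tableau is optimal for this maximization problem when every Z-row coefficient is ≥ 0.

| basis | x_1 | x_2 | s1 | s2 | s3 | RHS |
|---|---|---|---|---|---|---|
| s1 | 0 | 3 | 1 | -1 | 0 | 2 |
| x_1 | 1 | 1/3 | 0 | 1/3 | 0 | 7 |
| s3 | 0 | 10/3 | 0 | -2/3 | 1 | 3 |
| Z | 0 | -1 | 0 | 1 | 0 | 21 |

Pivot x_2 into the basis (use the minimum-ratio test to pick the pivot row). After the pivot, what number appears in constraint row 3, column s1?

-10/9

Ratio test on column x_2 — row 1: 2/3 = 2/3; row 2: 7/(1/3) = 21; row 3: 3/(10/3) = 9/10. Minimum is 2/3 at row 1 (s1 leaves); pivot element 3.
Divide row 1 by 3; eliminate column x_2 from the other rows.
Row 3 update in column s1: 0 − (10/3)·(1/3) = -10/9.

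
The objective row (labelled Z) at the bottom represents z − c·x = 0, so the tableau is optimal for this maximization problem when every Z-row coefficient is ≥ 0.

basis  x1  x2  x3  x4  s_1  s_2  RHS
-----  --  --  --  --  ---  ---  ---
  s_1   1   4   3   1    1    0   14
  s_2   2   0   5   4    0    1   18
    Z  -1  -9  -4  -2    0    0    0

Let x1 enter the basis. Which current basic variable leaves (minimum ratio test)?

Column x1 entries and ratios — s_1: 14/1 = 14; s_2: 18/2 = 9.
Smallest ratio is 9 in the row of s_2, so s_2 leaves.

s_2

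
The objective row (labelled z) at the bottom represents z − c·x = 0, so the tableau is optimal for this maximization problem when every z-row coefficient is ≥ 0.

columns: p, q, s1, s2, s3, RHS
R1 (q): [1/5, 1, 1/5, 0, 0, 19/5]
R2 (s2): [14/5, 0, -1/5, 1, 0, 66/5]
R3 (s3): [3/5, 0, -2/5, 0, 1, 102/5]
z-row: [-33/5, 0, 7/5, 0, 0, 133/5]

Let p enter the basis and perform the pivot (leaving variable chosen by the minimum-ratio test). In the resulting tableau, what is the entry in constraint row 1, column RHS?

20/7

Ratio test on column p — row 1: (19/5)/(1/5) = 19; row 2: (66/5)/(14/5) = 33/7; row 3: (102/5)/(3/5) = 34. Minimum is 33/7 at row 2 (s2 leaves); pivot element 14/5.
Divide row 2 by 14/5; eliminate column p from the other rows.
Row 1 update in column RHS: 19/5 − (1/5)·(33/7) = 20/7.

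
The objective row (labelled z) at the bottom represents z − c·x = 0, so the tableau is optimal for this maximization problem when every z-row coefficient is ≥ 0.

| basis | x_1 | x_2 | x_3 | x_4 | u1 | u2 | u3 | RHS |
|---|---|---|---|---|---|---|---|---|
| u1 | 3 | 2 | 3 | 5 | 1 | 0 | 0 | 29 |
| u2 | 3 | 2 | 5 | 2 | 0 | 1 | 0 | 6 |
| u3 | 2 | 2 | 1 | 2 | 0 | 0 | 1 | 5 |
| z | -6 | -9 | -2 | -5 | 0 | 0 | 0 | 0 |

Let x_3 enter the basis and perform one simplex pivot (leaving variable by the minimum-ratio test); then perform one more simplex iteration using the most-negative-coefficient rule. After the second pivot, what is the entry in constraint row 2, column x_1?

1/4

Ratio test on column x_3 — row 1: 29/3 = 29/3; row 2: 6/5 = 6/5; row 3: 5/1 = 5. Minimum is 6/5 at row 2 (u2 leaves); pivot element 5.
Divide row 2 by 5; eliminate column x_3 from the other rows.
Second iteration: most negative z-row entry is -41/5 in column x_2, so x_2 enters.
Ratio test on column x_2 — row 1: (127/5)/(4/5) = 127/4; row 2: (6/5)/(2/5) = 3; row 3: (19/5)/(8/5) = 19/8. Minimum is 19/8 at row 3 (u3 leaves); pivot element 8/5.
Divide row 3 by 8/5; eliminate column x_2 from the other rows.
After both pivots, the entry at constraint row 2, column x_1 is 1/4.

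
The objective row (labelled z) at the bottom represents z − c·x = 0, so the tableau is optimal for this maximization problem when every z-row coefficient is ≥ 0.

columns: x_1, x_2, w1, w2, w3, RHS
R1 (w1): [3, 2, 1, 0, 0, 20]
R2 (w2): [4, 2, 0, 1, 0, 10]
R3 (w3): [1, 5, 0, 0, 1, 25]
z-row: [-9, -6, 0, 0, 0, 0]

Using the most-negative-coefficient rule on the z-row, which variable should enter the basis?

x_1

Negative z-row entries: x_1: -9, x_2: -6.
The most negative is -9 in column x_1, so x_1 enters.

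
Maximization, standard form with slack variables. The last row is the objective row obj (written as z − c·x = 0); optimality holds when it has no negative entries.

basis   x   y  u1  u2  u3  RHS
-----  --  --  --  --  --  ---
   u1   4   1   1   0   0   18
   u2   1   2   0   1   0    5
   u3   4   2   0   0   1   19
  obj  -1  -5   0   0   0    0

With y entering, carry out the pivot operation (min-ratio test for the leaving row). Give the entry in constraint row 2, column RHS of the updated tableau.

5/2

Ratio test on column y — row 1: 18/1 = 18; row 2: 5/2 = 5/2; row 3: 19/2 = 19/2. Minimum is 5/2 at row 2 (u2 leaves); pivot element 2.
Divide row 2 by 2; eliminate column y from the other rows.
In the new row 2, the RHS entry is the old entry divided by the pivot: 5/2 = 5/2.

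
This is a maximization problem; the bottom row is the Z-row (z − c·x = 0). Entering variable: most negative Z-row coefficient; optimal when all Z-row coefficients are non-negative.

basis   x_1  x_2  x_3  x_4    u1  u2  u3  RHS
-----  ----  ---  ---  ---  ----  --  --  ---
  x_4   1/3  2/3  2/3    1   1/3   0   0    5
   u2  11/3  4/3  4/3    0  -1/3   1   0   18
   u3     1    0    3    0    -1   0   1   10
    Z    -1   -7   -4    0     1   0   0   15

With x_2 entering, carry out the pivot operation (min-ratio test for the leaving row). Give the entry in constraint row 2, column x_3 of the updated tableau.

0

Ratio test on column x_2 — row 1: 5/(2/3) = 15/2; row 2: 18/(4/3) = 27/2; row 3: entry 0 ≤ 0. Minimum is 15/2 at row 1 (x_4 leaves); pivot element 2/3.
Divide row 1 by 2/3; eliminate column x_2 from the other rows.
Row 2 update in column x_3: 4/3 − (4/3)·1 = 0.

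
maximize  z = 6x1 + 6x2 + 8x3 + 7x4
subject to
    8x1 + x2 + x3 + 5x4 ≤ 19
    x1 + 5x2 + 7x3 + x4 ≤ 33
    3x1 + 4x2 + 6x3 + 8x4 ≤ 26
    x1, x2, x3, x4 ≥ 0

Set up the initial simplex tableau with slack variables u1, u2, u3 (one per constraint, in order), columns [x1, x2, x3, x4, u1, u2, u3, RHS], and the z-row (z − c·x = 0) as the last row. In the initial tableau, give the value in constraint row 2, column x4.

Constraint 2 has coefficient 1 on x4.

1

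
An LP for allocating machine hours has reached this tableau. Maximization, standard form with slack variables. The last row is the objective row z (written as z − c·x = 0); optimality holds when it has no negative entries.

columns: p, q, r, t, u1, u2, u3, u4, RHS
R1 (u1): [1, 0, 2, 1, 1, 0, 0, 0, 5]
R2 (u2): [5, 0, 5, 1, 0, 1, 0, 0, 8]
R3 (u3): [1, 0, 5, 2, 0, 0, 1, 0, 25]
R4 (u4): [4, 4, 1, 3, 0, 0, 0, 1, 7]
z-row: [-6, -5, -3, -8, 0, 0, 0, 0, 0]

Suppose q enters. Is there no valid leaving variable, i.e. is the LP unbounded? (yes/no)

Column q has positive entries in row(s) 4, so the ratio test bounds it — not unbounded.

no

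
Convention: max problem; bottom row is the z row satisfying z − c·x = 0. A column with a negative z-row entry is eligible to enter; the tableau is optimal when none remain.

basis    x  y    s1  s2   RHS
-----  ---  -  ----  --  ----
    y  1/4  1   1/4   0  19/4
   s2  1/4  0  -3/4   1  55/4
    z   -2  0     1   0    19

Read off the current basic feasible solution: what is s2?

55/4

s2 is basic (row 2); its value is the RHS of that row, 55/4.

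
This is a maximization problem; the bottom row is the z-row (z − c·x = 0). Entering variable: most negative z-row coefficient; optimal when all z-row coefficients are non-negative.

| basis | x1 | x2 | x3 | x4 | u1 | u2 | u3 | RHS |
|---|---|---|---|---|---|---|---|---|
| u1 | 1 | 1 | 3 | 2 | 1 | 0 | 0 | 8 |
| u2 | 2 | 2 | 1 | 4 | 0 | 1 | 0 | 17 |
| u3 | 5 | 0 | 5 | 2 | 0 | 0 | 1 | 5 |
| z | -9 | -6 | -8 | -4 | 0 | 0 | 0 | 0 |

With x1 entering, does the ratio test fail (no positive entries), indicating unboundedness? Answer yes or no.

Column x1 has positive entries in row(s) 1, 2, 3, so the ratio test bounds it — not unbounded.

no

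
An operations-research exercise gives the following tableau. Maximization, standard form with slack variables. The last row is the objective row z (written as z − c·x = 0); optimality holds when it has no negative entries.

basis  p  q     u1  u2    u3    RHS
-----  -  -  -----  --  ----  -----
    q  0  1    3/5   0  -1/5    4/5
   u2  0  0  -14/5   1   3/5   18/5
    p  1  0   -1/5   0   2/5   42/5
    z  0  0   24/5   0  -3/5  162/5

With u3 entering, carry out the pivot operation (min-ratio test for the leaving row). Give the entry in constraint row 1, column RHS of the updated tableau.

2

Ratio test on column u3 — row 1: entry -1/5 ≤ 0; row 2: (18/5)/(3/5) = 6; row 3: (42/5)/(2/5) = 21. Minimum is 6 at row 2 (u2 leaves); pivot element 3/5.
Divide row 2 by 3/5; eliminate column u3 from the other rows.
Row 1 update in column RHS: 4/5 − (-1/5)·6 = 2.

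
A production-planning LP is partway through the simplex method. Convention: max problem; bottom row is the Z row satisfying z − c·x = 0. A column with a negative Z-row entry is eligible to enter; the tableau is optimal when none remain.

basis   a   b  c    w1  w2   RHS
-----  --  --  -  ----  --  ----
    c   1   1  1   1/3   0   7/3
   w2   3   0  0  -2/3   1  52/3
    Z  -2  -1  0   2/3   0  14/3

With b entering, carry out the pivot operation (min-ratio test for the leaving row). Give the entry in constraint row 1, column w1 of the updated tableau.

Ratio test on column b — row 1: (7/3)/1 = 7/3; row 2: entry 0 ≤ 0. Minimum is 7/3 at row 1 (c leaves); pivot element 1.
Divide row 1 by 1; eliminate column b from the other rows.
In the new row 1, the w1 entry is the old entry divided by the pivot: (1/3)/1 = 1/3.

1/3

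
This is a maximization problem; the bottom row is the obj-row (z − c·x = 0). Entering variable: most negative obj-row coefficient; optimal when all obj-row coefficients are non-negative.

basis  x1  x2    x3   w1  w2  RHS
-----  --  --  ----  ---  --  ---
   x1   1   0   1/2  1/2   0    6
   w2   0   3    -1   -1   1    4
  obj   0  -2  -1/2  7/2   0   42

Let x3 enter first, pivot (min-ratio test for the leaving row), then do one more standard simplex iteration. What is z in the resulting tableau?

176/3

Ratio test on column x3 — row 1: 6/(1/2) = 12; row 2: entry -1 ≤ 0. Minimum is 12 at row 1 (x1 leaves); pivot element 1/2.
Pivot on row 1; the obj-row RHS becomes 42 − (-1/2)·12 = 48.
Next entering variable (most negative obj-row entry -2): x2.
Ratio test on column x2 — row 1: entry 0 ≤ 0; row 2: 16/3 = 16/3. Minimum is 16/3 at row 2 (w2 leaves); pivot element 3.
After the second pivot the obj-row RHS is 48 − (-2)·(16/3) = 176/3.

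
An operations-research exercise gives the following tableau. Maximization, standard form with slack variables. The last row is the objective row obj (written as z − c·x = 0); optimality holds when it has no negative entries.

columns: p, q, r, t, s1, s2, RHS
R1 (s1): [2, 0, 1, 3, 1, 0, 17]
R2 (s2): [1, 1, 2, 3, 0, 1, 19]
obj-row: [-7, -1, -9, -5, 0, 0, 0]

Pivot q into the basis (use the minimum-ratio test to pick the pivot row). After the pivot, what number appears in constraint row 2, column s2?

1

Ratio test on column q — row 1: entry 0 ≤ 0; row 2: 19/1 = 19. Minimum is 19 at row 2 (s2 leaves); pivot element 1.
Divide row 2 by 1; eliminate column q from the other rows.
In the new row 2, the s2 entry is the old entry divided by the pivot: 1/1 = 1.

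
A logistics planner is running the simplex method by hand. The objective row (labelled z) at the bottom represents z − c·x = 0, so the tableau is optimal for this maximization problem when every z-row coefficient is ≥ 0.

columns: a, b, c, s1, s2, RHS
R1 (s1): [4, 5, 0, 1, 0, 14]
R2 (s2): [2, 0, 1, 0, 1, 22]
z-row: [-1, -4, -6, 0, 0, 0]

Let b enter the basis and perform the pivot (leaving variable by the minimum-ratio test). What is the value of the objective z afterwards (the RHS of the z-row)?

56/5

Ratio test on column b — row 1: 14/5 = 14/5; row 2: entry 0 ≤ 0. Minimum is 14/5 at row 1 (s1 leaves); pivot element 5.
Pivot on row 1; the z-row RHS becomes 0 − (-4)·(14/5) = 56/5.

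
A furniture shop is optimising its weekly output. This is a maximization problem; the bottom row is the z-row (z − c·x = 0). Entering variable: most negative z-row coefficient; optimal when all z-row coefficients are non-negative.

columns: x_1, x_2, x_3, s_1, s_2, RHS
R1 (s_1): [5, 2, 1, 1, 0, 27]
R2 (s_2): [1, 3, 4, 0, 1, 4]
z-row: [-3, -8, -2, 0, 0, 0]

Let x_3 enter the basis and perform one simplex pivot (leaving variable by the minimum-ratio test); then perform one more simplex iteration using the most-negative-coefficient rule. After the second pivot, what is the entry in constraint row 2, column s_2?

Ratio test on column x_3 — row 1: 27/1 = 27; row 2: 4/4 = 1. Minimum is 1 at row 2 (s_2 leaves); pivot element 4.
Divide row 2 by 4; eliminate column x_3 from the other rows.
Second iteration: most negative z-row entry is -13/2 in column x_2, so x_2 enters.
Ratio test on column x_2 — row 1: 26/(5/4) = 104/5; row 2: 1/(3/4) = 4/3. Minimum is 4/3 at row 2 (x_3 leaves); pivot element 3/4.
Divide row 2 by 3/4; eliminate column x_2 from the other rows.
After both pivots, the entry at constraint row 2, column s_2 is 1/3.

1/3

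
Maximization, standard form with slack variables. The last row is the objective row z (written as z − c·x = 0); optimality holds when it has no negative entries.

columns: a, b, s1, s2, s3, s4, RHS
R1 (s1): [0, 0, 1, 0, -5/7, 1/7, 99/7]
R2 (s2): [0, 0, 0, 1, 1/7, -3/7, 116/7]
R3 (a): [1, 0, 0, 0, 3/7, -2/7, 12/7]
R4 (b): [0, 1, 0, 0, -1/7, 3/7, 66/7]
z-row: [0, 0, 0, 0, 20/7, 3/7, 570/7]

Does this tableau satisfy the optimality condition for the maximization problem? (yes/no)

yes

Every z-row coefficient is ≥ 0, so the tableau is optimal.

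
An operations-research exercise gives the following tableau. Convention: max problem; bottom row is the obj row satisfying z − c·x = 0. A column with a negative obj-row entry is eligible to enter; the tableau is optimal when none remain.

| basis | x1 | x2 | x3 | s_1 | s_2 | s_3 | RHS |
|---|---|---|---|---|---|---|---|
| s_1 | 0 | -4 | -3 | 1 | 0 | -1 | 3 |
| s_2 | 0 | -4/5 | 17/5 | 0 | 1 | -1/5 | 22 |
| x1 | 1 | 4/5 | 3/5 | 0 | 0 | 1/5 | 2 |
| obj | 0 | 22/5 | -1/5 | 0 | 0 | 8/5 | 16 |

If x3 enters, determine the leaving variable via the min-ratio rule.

Column x3 entries and ratios — s_1: -3 ≤ 0, skip; s_2: 22/(17/5) = 110/17; x1: 2/(3/5) = 10/3.
Smallest ratio is 10/3 in the row of x1, so x1 leaves.

x1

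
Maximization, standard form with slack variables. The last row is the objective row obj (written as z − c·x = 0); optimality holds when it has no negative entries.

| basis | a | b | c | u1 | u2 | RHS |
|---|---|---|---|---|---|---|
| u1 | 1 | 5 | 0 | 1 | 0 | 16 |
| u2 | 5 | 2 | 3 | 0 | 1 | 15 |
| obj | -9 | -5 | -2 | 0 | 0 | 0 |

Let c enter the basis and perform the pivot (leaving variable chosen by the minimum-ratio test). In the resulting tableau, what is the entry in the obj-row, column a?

-17/3

Ratio test on column c — row 1: entry 0 ≤ 0; row 2: 15/3 = 5. Minimum is 5 at row 2 (u2 leaves); pivot element 3.
Divide row 2 by 3; eliminate column c from the other rows.
obj-row update in column a: -9 − (-2)·(5/3) = -17/3.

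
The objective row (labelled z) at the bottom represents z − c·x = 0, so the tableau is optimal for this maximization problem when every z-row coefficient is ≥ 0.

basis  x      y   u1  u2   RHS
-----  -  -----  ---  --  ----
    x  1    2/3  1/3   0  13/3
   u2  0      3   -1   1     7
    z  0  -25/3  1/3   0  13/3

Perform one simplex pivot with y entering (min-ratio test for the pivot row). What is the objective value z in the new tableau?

Ratio test on column y — row 1: (13/3)/(2/3) = 13/2; row 2: 7/3 = 7/3. Minimum is 7/3 at row 2 (u2 leaves); pivot element 3.
Pivot on row 2; the z-row RHS becomes 13/3 − (-25/3)·(7/3) = 214/9.

214/9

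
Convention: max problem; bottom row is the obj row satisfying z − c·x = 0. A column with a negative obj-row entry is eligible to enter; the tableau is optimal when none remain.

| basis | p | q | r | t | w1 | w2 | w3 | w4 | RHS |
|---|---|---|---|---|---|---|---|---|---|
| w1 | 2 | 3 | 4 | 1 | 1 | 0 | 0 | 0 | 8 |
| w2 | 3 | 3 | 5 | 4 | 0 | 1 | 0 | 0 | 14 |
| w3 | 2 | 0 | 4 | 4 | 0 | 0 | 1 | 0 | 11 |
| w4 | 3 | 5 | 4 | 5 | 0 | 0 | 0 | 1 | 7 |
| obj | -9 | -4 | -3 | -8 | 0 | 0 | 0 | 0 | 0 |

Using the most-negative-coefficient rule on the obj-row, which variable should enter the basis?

Negative obj-row entries: p: -9, q: -4, r: -3, t: -8.
The most negative is -9 in column p, so p enters.

p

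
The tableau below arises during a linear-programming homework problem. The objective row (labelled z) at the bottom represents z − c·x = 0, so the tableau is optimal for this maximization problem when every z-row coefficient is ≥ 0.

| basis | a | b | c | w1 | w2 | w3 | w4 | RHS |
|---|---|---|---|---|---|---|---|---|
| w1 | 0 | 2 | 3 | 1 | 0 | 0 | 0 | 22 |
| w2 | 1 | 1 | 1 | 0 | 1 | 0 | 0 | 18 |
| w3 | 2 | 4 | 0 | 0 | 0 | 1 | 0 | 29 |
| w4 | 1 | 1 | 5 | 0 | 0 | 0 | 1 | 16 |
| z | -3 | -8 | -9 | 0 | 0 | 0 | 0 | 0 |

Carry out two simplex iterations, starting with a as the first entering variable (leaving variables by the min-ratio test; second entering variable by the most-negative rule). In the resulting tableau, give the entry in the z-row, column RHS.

231/5

Ratio test on column a — row 1: entry 0 ≤ 0; row 2: 18/1 = 18; row 3: 29/2 = 29/2; row 4: 16/1 = 16. Minimum is 29/2 at row 3 (w3 leaves); pivot element 2.
Divide row 3 by 2; eliminate column a from the other rows.
Second iteration: most negative z-row entry is -9 in column c, so c enters.
Ratio test on column c — row 1: 22/3 = 22/3; row 2: (7/2)/1 = 7/2; row 3: entry 0 ≤ 0; row 4: (3/2)/5 = 3/10. Minimum is 3/10 at row 4 (w4 leaves); pivot element 5.
Divide row 4 by 5; eliminate column c from the other rows.
After both pivots, the entry at the z-row, column RHS is 231/5.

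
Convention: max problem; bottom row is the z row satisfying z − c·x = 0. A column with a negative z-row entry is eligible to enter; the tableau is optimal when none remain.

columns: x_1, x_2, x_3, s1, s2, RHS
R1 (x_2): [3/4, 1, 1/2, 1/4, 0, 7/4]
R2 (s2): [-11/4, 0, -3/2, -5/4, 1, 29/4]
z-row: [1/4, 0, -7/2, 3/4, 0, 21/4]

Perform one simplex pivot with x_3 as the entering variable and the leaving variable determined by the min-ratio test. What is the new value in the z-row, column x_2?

Ratio test on column x_3 — row 1: (7/4)/(1/2) = 7/2; row 2: entry -3/2 ≤ 0. Minimum is 7/2 at row 1 (x_2 leaves); pivot element 1/2.
Divide row 1 by 1/2; eliminate column x_3 from the other rows.
z-row update in column x_2: 0 − (-7/2)·2 = 7.

7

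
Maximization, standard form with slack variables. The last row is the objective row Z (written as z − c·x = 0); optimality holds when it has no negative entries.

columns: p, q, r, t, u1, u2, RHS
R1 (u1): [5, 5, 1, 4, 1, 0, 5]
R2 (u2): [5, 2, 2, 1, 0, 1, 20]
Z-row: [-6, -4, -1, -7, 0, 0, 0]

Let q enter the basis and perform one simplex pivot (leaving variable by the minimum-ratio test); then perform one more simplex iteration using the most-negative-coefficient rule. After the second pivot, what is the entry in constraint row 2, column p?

15/4

Ratio test on column q — row 1: 5/5 = 1; row 2: 20/2 = 10. Minimum is 1 at row 1 (u1 leaves); pivot element 5.
Divide row 1 by 5; eliminate column q from the other rows.
Second iteration: most negative Z-row entry is -19/5 in column t, so t enters.
Ratio test on column t — row 1: 1/(4/5) = 5/4; row 2: entry -3/5 ≤ 0. Minimum is 5/4 at row 1 (q leaves); pivot element 4/5.
Divide row 1 by 4/5; eliminate column t from the other rows.
After both pivots, the entry at constraint row 2, column p is 15/4.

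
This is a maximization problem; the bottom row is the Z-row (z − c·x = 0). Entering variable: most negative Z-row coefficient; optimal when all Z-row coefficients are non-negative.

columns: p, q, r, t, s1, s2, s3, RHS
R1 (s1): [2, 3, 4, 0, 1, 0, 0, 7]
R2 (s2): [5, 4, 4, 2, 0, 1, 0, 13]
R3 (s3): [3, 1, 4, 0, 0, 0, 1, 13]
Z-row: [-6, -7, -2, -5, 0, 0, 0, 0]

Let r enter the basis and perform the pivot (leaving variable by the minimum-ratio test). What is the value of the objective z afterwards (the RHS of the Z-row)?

Ratio test on column r — row 1: 7/4 = 7/4; row 2: 13/4 = 13/4; row 3: 13/4 = 13/4. Minimum is 7/4 at row 1 (s1 leaves); pivot element 4.
Pivot on row 1; the Z-row RHS becomes 0 − (-2)·(7/4) = 7/2.

7/2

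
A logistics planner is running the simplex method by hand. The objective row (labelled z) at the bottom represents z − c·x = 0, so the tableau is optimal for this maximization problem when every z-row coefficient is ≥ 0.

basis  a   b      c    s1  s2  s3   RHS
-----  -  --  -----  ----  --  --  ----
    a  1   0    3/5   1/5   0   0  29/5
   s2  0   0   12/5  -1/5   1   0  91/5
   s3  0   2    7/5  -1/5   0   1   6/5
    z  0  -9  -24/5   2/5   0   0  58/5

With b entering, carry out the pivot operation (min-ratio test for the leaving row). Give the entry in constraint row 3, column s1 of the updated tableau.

-1/10

Ratio test on column b — row 1: entry 0 ≤ 0; row 2: entry 0 ≤ 0; row 3: (6/5)/2 = 3/5. Minimum is 3/5 at row 3 (s3 leaves); pivot element 2.
Divide row 3 by 2; eliminate column b from the other rows.
In the new row 3, the s1 entry is the old entry divided by the pivot: (-1/5)/2 = -1/10.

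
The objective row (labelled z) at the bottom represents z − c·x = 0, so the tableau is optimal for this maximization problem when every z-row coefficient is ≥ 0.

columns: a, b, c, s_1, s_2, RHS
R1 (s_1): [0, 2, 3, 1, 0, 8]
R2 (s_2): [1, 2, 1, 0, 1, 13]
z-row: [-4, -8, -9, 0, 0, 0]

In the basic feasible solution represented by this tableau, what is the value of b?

0

b is not in the basis, so in the current basic feasible solution b = 0.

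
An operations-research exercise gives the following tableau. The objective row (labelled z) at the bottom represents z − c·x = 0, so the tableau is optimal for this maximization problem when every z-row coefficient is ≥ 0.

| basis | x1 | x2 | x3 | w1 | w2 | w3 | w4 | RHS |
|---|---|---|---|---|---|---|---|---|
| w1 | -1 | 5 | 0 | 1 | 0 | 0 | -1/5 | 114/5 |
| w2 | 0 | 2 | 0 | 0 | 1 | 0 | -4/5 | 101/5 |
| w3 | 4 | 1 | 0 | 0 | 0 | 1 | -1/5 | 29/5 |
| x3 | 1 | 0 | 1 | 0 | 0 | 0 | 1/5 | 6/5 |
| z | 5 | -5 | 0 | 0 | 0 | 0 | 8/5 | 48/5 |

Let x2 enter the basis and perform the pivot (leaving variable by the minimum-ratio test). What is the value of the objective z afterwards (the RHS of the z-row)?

162/5

Ratio test on column x2 — row 1: (114/5)/5 = 114/25; row 2: (101/5)/2 = 101/10; row 3: (29/5)/1 = 29/5; row 4: entry 0 ≤ 0. Minimum is 114/25 at row 1 (w1 leaves); pivot element 5.
Pivot on row 1; the z-row RHS becomes 48/5 − (-5)·(114/25) = 162/5.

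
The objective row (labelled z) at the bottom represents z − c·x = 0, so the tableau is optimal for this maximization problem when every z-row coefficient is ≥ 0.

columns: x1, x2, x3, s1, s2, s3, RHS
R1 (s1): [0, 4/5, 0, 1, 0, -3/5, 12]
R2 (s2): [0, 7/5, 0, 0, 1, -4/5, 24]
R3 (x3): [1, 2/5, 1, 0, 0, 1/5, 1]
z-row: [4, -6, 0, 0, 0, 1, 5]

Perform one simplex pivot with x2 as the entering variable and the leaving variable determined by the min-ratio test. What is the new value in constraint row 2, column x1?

Ratio test on column x2 — row 1: 12/(4/5) = 15; row 2: 24/(7/5) = 120/7; row 3: 1/(2/5) = 5/2. Minimum is 5/2 at row 3 (x3 leaves); pivot element 2/5.
Divide row 3 by 2/5; eliminate column x2 from the other rows.
Row 2 update in column x1: 0 − (7/5)·(5/2) = -7/2.

-7/2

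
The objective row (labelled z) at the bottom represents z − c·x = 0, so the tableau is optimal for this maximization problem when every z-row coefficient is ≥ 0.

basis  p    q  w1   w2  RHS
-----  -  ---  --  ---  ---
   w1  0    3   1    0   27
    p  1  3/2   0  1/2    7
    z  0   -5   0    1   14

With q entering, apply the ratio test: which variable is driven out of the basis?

Column q entries and ratios — w1: 27/3 = 9; p: 7/(3/2) = 14/3.
Smallest ratio is 14/3 in the row of p, so p leaves.

p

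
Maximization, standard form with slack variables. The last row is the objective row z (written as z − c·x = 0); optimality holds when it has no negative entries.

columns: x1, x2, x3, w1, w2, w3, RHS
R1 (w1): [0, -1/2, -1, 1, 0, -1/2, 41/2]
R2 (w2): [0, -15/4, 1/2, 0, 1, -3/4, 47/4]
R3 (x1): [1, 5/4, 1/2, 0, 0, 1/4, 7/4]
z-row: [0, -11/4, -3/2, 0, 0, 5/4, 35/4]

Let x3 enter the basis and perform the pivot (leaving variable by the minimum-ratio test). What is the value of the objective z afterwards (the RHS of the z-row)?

Ratio test on column x3 — row 1: entry -1 ≤ 0; row 2: (47/4)/(1/2) = 47/2; row 3: (7/4)/(1/2) = 7/2. Minimum is 7/2 at row 3 (x1 leaves); pivot element 1/2.
Pivot on row 3; the z-row RHS becomes 35/4 − (-3/2)·(7/2) = 14.

14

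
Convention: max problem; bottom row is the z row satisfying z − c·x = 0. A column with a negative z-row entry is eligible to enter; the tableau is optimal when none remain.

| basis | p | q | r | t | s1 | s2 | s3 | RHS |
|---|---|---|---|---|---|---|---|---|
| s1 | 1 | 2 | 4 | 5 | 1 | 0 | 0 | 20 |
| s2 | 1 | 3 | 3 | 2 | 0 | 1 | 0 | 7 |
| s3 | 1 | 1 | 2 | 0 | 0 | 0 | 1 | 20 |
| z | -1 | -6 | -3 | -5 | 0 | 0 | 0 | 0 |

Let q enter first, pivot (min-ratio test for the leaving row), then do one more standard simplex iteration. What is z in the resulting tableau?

Ratio test on column q — row 1: 20/2 = 10; row 2: 7/3 = 7/3; row 3: 20/1 = 20. Minimum is 7/3 at row 2 (s2 leaves); pivot element 3.
Pivot on row 2; the z-row RHS becomes 0 − (-6)·(7/3) = 14.
Next entering variable (most negative z-row entry -1): t.
Ratio test on column t — row 1: (46/3)/(11/3) = 46/11; row 2: (7/3)/(2/3) = 7/2; row 3: entry -2/3 ≤ 0. Minimum is 7/2 at row 2 (q leaves); pivot element 2/3.
After the second pivot the z-row RHS is 14 − (-1)·(7/2) = 35/2.

35/2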